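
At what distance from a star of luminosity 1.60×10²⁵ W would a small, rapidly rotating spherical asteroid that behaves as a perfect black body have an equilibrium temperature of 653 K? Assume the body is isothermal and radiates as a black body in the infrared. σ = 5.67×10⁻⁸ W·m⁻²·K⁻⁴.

For an isothermal black-emitting sphere, (1−a)S·πr² = σ·4πr²·T⁴ ⇒ S = 4σT⁴/(1−a).
S = 4·5.67×10⁻⁸·(653)⁴/1.00 = 41240 W/m².
Flux falls as S = L/(4πd²), so d = √(L/(4πS)) = √(1.60×10²⁵/(4π·41240)).

d ≈ 5.56×10⁹ m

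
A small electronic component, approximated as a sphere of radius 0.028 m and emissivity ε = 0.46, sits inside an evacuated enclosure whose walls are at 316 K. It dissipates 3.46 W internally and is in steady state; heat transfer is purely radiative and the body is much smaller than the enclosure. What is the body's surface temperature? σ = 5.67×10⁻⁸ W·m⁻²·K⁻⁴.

T ≈ 391 K

For a small grey body in a large enclosure, net radiated power = εσA(T⁴ − T_w⁴).
Steady state: P = εσA(T⁴ − T_w⁴) with A = 4πr² = 0.009852 m².
T⁴ = P/(εσA) + T_w⁴ = 3.46/(0.46·5.67×10⁻⁸·0.009852) + (316)⁴
    = 1.347×10¹⁰ + 9.971×10⁹ = 2.344×10¹⁰ K⁴.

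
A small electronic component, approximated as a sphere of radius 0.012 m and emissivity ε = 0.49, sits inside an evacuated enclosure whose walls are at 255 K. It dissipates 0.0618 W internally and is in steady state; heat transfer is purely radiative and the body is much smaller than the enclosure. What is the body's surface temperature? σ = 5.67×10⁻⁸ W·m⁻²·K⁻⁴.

For a small grey body in a large enclosure, net radiated power = εσA(T⁴ − T_w⁴).
Steady state: P = εσA(T⁴ − T_w⁴) with A = 4πr² = 0.001810 m².
T⁴ = P/(εσA) + T_w⁴ = 0.0618/(0.49·5.67×10⁻⁸·0.001810) + (255)⁴
    = 1.229×10⁹ + 4.228×10⁹ = 5.457×10⁹ K⁴.

T ≈ 272 K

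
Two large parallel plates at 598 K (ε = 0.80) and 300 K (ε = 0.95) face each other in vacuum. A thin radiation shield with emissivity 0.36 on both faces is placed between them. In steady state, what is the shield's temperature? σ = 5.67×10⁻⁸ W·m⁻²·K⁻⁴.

In steady state the net flux on the hot side equals that on the cold side.
σ(T₁⁴−T_s⁴)/D₁ = σ(T_s⁴−T₂⁴)/D₂, with D₁ = 1/ε₁+1/ε_s−1 = 3.028, D₂ = 1/ε_s+1/ε₂−1 = 2.830.
Solve for T_s⁴: T_s⁴ = (D₂·T₁⁴ + D₁·T₂⁴)/(D₁+D₂) = 6.597×10¹⁰ K⁴.

T_s ≈ 507 K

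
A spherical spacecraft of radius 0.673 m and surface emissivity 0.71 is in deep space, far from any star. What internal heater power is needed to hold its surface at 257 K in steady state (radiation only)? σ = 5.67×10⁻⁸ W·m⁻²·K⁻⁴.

P = εσ·4πr²·T⁴.
4πr² = 5.692 m²; T⁴ = 4.362×10⁹ K⁴.
P = 0.71·5.67×10⁻⁸·5.692·4.362×10⁹.

P ≈ 1000 W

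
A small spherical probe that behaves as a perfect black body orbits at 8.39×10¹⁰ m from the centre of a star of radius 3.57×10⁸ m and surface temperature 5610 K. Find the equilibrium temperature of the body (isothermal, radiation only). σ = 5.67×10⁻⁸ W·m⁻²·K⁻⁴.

T ≈ 259 K

The star's surface emits σT_*⁴; at distance d the flux is S = σT_*⁴(R_*/d)².
S = 5.67×10⁻⁸·(5610)⁴·(3.57×10⁸/8.39×10¹⁰)² = 1017 W/m².
For an isothermal sphere T⁴ = (1−a)S/(4σ) = 4.483×10⁹ K⁴.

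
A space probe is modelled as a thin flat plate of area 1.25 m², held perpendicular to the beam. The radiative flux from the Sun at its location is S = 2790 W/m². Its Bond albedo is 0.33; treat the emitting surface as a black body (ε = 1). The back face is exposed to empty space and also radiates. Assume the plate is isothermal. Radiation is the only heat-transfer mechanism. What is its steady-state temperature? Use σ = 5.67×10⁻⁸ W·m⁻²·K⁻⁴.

T ≈ 358 K

At equilibrium, absorbed power = emitted power.
Absorbing cross-section = A = 1.250 m²; emitting surface = 2A = 2.500 m² (ratio 2).
(1−a)S·A_cross = εσ·A_surf·T⁴  ⇒  T⁴ = (1−a)S/(2σ).
T⁴ = 0.670·2790/(2·5.67×10⁻⁸) = 1.648×10¹⁰ K⁴.
T = (1.648×10¹⁰)^(1/4).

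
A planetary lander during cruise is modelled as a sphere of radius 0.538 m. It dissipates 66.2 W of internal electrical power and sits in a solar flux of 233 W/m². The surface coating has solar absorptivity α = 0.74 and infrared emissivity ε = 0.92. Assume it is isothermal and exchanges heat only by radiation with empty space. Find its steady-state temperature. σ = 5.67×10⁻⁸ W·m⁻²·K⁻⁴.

At steady state, absorbed solar power + internal power = radiated power.
Absorbed: α·S·A_cross = 0.74·233·0.9093 = 156.8 W (cross-section πr²).
Total input = 156.8 + 66.2 = 223.0 W.
Radiated: εσ·A_surf·T⁴ with A_surf = 4πr² = 3.637 m².
T⁴ = 223.0/(0.92·5.67×10⁻⁸·3.637) = 1.175×10⁹ K⁴.

T ≈ 185 K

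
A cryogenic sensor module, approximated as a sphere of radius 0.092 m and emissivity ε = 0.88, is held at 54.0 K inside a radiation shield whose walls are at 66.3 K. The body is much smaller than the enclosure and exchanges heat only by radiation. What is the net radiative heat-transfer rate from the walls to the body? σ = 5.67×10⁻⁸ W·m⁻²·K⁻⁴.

P_net ≈ 0.0574 W

For a small grey body in a large enclosure: P_net = εσA(T_body⁴ − T_wall⁴).
A = 4πr² = 0.1064 m²; T_body⁴ − T_wall⁴ = 8.503×10⁶ − 1.932×10⁷ = -1.082×10⁷ K⁴.
|P_net| = 0.88·5.67×10⁻⁸·0.1064·1.082×10⁷.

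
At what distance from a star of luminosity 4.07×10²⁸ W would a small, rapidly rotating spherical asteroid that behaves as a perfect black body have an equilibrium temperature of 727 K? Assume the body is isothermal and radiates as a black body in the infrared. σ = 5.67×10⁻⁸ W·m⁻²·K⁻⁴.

For an isothermal black-emitting sphere, (1−a)S·πr² = σ·4πr²·T⁴ ⇒ S = 4σT⁴/(1−a).
S = 4·5.67×10⁻⁸·(727)⁴/1.00 = 63350 W/m².
Flux falls as S = L/(4πd²), so d = √(L/(4πS)) = √(4.07×10²⁸/(4π·63350)).

d ≈ 2.26×10¹¹ m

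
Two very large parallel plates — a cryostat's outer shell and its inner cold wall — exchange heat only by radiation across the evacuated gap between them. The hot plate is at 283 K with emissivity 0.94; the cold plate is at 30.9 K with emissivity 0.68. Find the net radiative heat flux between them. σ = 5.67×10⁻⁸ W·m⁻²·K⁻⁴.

For two infinite grey parallel plates, q = σ(T₁⁴ − T₂⁴)/(1/ε₁ + 1/ε₂ − 1).
T₁⁴ − T₂⁴ = 6.414×10⁹ − 9.117×10⁵ = 6.413×10⁹ K⁴.
1/ε₁ + 1/ε₂ − 1 = 1.064 + 1.471 − 1 = 1.534.
q = 5.67×10⁻⁸ × 6.413×10⁹ / 1.534.

q ≈ 237 W/m²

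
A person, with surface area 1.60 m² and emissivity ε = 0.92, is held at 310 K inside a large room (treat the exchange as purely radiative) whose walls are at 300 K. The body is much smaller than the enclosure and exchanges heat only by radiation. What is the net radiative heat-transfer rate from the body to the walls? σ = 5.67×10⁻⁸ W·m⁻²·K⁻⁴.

P_net ≈ 94.7 W

For a small grey body in a large enclosure: P_net = εσA(T_body⁴ − T_wall⁴).
A = 1.60 m²; T_body⁴ − T_wall⁴ = 9.235×10⁹ − 8.100×10⁹ = 1.135×10⁹ K⁴.
|P_net| = 0.92·5.67×10⁻⁸·1.600·1.135×10⁹.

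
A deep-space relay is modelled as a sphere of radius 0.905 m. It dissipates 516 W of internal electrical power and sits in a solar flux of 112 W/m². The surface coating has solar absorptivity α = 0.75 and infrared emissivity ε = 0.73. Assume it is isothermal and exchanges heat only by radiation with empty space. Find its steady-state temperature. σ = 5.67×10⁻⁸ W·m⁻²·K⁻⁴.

At steady state, absorbed solar power + internal power = radiated power.
Absorbed: α·S·A_cross = 0.75·112·2.573 = 216.1 W (cross-section πr²).
Total input = 216.1 + 516 = 732.1 W.
Radiated: εσ·A_surf·T⁴ with A_surf = 4πr² = 10.29 m².
T⁴ = 732.1/(0.73·5.67×10⁻⁸·10.29) = 1.719×10⁹ K⁴.

T ≈ 204 K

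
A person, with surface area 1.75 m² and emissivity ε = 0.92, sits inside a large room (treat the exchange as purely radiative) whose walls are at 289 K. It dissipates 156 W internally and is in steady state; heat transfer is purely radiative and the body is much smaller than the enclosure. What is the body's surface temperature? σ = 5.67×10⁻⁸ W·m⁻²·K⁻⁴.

For a small grey body in a large enclosure, net radiated power = εσA(T⁴ − T_w⁴).
Steady state: P = εσA(T⁴ − T_w⁴) with A = 1.75 m².
T⁴ = P/(εσA) + T_w⁴ = 156/(0.92·5.67×10⁻⁸·1.750) + (289)⁴
    = 1.709×10⁹ + 6.976×10⁹ = 8.685×10⁹ K⁴.

T ≈ 305 K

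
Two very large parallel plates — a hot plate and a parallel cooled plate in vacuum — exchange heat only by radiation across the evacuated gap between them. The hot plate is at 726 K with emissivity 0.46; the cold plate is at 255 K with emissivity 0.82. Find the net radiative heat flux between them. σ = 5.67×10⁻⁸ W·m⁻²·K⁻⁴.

q ≈ 6480 W/m²

For two infinite grey parallel plates, q = σ(T₁⁴ − T₂⁴)/(1/ε₁ + 1/ε₂ − 1).
T₁⁴ − T₂⁴ = 2.778×10¹¹ − 4.228×10⁹ = 2.736×10¹¹ K⁴.
1/ε₁ + 1/ε₂ − 1 = 2.174 + 1.220 − 1 = 2.393.
q = 5.67×10⁻⁸ × 2.736×10¹¹ / 2.393.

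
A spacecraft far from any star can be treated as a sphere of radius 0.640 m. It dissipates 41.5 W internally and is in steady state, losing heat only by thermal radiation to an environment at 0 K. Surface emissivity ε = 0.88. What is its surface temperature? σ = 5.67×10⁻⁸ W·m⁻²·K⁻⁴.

T ≈ 113 K

Steady state: internal power = radiated power, P = εσA T⁴.
Radiating area A = 4πr² = 5.147 m².
T⁴ = P/(εσA) = 41.5/(0.88·5.67×10⁻⁸·5.147) = 1.616×10⁸ K⁴.
T = (1.616×10⁸)^(1/4).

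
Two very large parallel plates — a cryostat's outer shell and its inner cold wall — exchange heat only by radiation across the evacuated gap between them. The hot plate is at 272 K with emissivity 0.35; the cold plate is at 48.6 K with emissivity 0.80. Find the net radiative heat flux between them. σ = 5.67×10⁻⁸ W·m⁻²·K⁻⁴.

q ≈ 99.8 W/m²

For two infinite grey parallel plates, q = σ(T₁⁴ − T₂⁴)/(1/ε₁ + 1/ε₂ − 1).
T₁⁴ − T₂⁴ = 5.474×10⁹ − 5.579×10⁶ = 5.468×10⁹ K⁴.
1/ε₁ + 1/ε₂ − 1 = 2.857 + 1.250 − 1 = 3.107.
q = 5.67×10⁻⁸ × 5.468×10⁹ / 3.107.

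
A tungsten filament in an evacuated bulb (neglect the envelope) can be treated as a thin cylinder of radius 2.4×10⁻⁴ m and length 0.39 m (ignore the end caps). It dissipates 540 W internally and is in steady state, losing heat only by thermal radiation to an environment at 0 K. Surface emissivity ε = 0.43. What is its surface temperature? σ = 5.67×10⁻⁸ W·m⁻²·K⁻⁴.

Steady state: internal power = radiated power, P = εσA T⁴.
Radiating area A = 2πrL = 5.881×10⁻⁴ m².
T⁴ = P/(εσA) = 540/(0.43·5.67×10⁻⁸·5.881×10⁻⁴) = 3.766×10¹³ K⁴.
T = (3.766×10¹³)^(1/4).

T ≈ 2480 K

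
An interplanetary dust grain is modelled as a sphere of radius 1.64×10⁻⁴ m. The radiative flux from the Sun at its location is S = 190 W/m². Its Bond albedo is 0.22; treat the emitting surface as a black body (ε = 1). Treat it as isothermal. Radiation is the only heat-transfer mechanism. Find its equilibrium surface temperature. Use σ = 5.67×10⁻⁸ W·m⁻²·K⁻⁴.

At equilibrium, absorbed power = emitted power.
Absorbing cross-section = πr² = 8.450×10⁻⁸ m²; emitting surface = 4πr² = 3.380×10⁻⁷ m² (ratio 4).
(1−a)S·A_cross = εσ·A_surf·T⁴  ⇒  T⁴ = (1−a)S/(4σ).
T⁴ = 0.780·190/(4·5.67×10⁻⁸) = 6.534×10⁸ K⁴.
T = (6.534×10⁸)^(1/4).

T ≈ 160 K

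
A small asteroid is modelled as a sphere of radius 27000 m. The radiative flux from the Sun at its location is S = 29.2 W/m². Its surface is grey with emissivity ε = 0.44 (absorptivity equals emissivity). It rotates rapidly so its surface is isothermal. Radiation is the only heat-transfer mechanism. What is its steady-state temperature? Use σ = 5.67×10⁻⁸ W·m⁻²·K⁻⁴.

T ≈ 107 K

At equilibrium, absorbed power = emitted power.
Absorbing cross-section = πr² = 2.290×10⁹ m²; emitting surface = 4πr² = 9.161×10⁹ m² (ratio 4).
εS·A_cross = εσ·A_surf·T⁴  ⇒  T⁴ = S/(4σ)   (ε cancels).
T⁴ = 29.2/(4·5.67×10⁻⁸) = 1.287×10⁸ K⁴.
T = (1.287×10⁸)^(1/4).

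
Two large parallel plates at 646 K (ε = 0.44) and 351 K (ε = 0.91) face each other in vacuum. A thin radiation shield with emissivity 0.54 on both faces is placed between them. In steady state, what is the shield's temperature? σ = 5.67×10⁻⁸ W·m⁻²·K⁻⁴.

T_s ≈ 526 K

In steady state the net flux on the hot side equals that on the cold side.
σ(T₁⁴−T_s⁴)/D₁ = σ(T_s⁴−T₂⁴)/D₂, with D₁ = 1/ε₁+1/ε_s−1 = 3.125, D₂ = 1/ε_s+1/ε₂−1 = 1.951.
Solve for T_s⁴: T_s⁴ = (D₂·T₁⁴ + D₁·T₂⁴)/(D₁+D₂) = 7.628×10¹⁰ K⁴.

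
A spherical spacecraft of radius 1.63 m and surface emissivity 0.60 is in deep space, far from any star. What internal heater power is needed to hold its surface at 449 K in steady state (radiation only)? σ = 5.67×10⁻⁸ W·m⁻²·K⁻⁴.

P = εσ·4πr²·T⁴.
4πr² = 33.39 m²; T⁴ = 4.064×10¹⁰ K⁴.
P = 0.60·5.67×10⁻⁸·33.39·4.064×10¹⁰.

P ≈ 46200 W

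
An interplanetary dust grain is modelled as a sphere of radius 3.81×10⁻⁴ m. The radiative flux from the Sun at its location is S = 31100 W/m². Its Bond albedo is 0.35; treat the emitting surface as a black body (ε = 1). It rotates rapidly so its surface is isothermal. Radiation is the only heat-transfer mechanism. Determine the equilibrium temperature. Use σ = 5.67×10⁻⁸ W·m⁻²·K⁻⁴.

T ≈ 546 K

At equilibrium, absorbed power = emitted power.
Absorbing cross-section = πr² = 4.560×10⁻⁷ m²; emitting surface = 4πr² = 1.824×10⁻⁶ m² (ratio 4).
(1−a)S·A_cross = εσ·A_surf·T⁴  ⇒  T⁴ = (1−a)S/(4σ).
T⁴ = 0.650·31100/(4·5.67×10⁻⁸) = 8.913×10¹⁰ K⁴.
T = (8.913×10¹⁰)^(1/4).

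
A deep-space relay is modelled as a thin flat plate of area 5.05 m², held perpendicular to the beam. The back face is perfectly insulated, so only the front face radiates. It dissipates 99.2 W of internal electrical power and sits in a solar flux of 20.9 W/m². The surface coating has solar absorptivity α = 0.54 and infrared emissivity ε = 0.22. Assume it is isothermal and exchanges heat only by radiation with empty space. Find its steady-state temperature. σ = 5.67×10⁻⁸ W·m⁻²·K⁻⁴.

At steady state, absorbed solar power + internal power = radiated power.
Absorbed: α·S·A_cross = 0.54·20.9·5.050 = 56.99 W (cross-section A).
Total input = 56.99 + 99.2 = 156.2 W.
Radiated: εσ·A_surf·T⁴ with A_surf = A = 5.050 m².
T⁴ = 156.2/(0.22·5.67×10⁻⁸·5.050) = 2.480×10⁹ K⁴.

T ≈ 223 K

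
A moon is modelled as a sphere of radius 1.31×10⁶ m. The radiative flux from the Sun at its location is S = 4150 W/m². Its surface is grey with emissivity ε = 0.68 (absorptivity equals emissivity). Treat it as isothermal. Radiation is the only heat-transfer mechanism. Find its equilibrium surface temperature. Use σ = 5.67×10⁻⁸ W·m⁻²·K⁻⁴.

T ≈ 368 K

At equilibrium, absorbed power = emitted power.
Absorbing cross-section = πr² = 5.391×10¹² m²; emitting surface = 4πr² = 2.157×10¹³ m² (ratio 4).
εS·A_cross = εσ·A_surf·T⁴  ⇒  T⁴ = S/(4σ)   (ε cancels).
T⁴ = 4150/(4·5.67×10⁻⁸) = 1.830×10¹⁰ K⁴.
T = (1.830×10¹⁰)^(1/4).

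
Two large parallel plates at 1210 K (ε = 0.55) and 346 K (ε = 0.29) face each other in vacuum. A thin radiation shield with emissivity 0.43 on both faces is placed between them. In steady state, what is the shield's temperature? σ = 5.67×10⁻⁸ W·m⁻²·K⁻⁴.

T_s ≈ 1070 K

In steady state the net flux on the hot side equals that on the cold side.
σ(T₁⁴−T_s⁴)/D₁ = σ(T_s⁴−T₂⁴)/D₂, with D₁ = 1/ε₁+1/ε_s−1 = 3.144, D₂ = 1/ε_s+1/ε₂−1 = 4.774.
Solve for T_s⁴: T_s⁴ = (D₂·T₁⁴ + D₁·T₂⁴)/(D₁+D₂) = 1.298×10¹² K⁴.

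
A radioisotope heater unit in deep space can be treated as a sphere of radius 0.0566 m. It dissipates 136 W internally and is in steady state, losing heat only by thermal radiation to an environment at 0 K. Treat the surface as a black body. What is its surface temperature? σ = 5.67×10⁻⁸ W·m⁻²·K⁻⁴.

Steady state: internal power = radiated power, P = εσA T⁴.
Radiating area A = 4πr² = 0.04026 m².
T⁴ = P/(εσA) = 136/(1.0·5.67×10⁻⁸·0.04026) = 5.958×10¹⁰ K⁴.
T = (5.958×10¹⁰)^(1/4).

T ≈ 494 K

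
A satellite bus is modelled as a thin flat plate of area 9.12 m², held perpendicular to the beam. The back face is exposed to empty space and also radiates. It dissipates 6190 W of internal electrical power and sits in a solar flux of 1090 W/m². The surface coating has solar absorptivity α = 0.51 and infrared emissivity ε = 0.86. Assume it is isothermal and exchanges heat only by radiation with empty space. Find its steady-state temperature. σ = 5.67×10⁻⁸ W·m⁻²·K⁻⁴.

At steady state, absorbed solar power + internal power = radiated power.
Absorbed: α·S·A_cross = 0.51·1090·9.120 = 5070 W (cross-section A).
Total input = 5070 + 6190 = 11260 W.
Radiated: εσ·A_surf·T⁴ with A_surf = 2A = 18.24 m².
T⁴ = 11260/(0.86·5.67×10⁻⁸·18.24) = 1.266×10¹⁰ K⁴.

T ≈ 335 K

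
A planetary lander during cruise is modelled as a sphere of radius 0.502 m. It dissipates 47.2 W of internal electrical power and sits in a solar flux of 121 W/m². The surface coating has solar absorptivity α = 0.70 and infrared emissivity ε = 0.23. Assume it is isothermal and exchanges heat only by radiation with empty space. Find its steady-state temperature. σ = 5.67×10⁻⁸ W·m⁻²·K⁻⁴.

At steady state, absorbed solar power + internal power = radiated power.
Absorbed: α·S·A_cross = 0.70·121·0.7917 = 67.06 W (cross-section πr²).
Total input = 67.06 + 47.2 = 114.3 W.
Radiated: εσ·A_surf·T⁴ with A_surf = 4πr² = 3.167 m².
T⁴ = 114.3/(0.23·5.67×10⁻⁸·3.167) = 2.767×10⁹ K⁴.

T ≈ 229 K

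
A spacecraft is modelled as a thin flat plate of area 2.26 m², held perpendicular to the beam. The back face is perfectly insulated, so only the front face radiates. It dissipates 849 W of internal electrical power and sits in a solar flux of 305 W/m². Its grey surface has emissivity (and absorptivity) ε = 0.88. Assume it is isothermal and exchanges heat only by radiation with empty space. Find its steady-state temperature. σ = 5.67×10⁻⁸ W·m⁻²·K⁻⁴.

T ≈ 337 K

At steady state, absorbed solar power + internal power = radiated power.
Absorbed: α·S·A_cross = 0.88·305·2.260 = 606.6 W (cross-section A).
Total input = 606.6 + 849 = 1456 W.
Radiated: εσ·A_surf·T⁴ with A_surf = A = 2.260 m².
T⁴ = 1456/(0.88·5.67×10⁻⁸·2.260) = 1.291×10¹⁰ K⁴.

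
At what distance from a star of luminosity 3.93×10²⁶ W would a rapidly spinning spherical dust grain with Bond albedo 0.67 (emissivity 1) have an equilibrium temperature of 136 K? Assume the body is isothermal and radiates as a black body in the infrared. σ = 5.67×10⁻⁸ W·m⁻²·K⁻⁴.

d ≈ 3.65×10¹¹ m

For an isothermal black-emitting sphere, (1−a)S·πr² = σ·4πr²·T⁴ ⇒ S = 4σT⁴/(1−a).
S = 4·5.67×10⁻⁸·(136)⁴/0.330 = 235.1 W/m².
Flux falls as S = L/(4πd²), so d = √(L/(4πS)) = √(3.93×10²⁶/(4π·235.1)).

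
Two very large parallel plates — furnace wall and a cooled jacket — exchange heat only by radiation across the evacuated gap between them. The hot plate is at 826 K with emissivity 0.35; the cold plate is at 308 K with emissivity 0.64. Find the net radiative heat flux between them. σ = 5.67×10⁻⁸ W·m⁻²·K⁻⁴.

For two infinite grey parallel plates, q = σ(T₁⁴ − T₂⁴)/(1/ε₁ + 1/ε₂ − 1).
T₁⁴ − T₂⁴ = 4.655×10¹¹ − 8.999×10⁹ = 4.565×10¹¹ K⁴.
1/ε₁ + 1/ε₂ − 1 = 2.857 + 1.562 − 1 = 3.420.
q = 5.67×10⁻⁸ × 4.565×10¹¹ / 3.420.

q ≈ 7570 W/m²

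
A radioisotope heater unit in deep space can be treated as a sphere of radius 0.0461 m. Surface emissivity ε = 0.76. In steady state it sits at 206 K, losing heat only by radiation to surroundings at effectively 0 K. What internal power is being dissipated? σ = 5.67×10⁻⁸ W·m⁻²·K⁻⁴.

P ≈ 2.07 W

Steady state: P = εσA T⁴.
A = 4πr² = 0.02671 m²; T⁴ = (206)⁴ = 1.801×10⁹ K⁴.
P = 0.76 × 5.67×10⁻⁸ × 0.02671 × 1.801×10⁹.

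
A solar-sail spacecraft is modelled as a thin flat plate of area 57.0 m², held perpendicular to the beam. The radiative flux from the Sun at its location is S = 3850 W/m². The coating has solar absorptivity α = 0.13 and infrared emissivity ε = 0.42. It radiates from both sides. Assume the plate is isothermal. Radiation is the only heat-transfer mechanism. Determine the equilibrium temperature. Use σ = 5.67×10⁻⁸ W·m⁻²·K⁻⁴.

At equilibrium, absorbed power = emitted power.
Absorbing cross-section = A = 57.00 m²; emitting surface = 2A = 114.0 m² (ratio 2).
αS·A_cross = εσ·A_surf·T⁴  ⇒  T⁴ = αS/(ε·2σ).
T⁴ = 0.130·3850/(0.42·2·5.67×10⁻⁸) = 1.051×10¹⁰ K⁴.
T = (1.051×10¹⁰)^(1/4).

T ≈ 320 K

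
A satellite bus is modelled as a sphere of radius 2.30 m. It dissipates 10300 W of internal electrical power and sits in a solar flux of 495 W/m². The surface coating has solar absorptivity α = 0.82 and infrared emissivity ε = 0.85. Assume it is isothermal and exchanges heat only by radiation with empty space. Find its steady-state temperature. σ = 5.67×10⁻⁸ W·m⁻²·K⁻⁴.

At steady state, absorbed solar power + internal power = radiated power.
Absorbed: α·S·A_cross = 0.82·495·16.62 = 6746 W (cross-section πr²).
Total input = 6746 + 10300 = 17050 W.
Radiated: εσ·A_surf·T⁴ with A_surf = 4πr² = 66.48 m².
T⁴ = 17050/(0.85·5.67×10⁻⁸·66.48) = 5.320×10⁹ K⁴.

T ≈ 270 K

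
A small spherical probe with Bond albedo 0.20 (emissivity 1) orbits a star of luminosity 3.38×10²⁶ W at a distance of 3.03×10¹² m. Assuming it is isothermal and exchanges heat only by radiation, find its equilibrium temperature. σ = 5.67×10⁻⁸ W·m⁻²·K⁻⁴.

First find the stellar flux at distance d: S = L/(4πd²) = 3.38×10²⁶/(4π·(3.03×10¹²)²) = 2.930 W/m².
For an isothermal sphere, absorbed (1−a)S·πr² = emitted σ·4πr²·T⁴, so T⁴ = (1−a)S/(4σ).
T⁴ = 0.800·2.930/(4·5.67×10⁻⁸) = 1.033×10⁷ K⁴.

T ≈ 56.7 K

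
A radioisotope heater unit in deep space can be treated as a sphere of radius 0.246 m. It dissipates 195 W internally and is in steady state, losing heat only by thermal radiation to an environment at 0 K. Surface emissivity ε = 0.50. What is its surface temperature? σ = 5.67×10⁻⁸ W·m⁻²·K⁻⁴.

T ≈ 308 K

Steady state: internal power = radiated power, P = εσA T⁴.
Radiating area A = 4πr² = 0.7605 m².
T⁴ = P/(εσA) = 195/(0.50·5.67×10⁻⁸·0.7605) = 9.045×10⁹ K⁴.
T = (9.045×10⁹)^(1/4).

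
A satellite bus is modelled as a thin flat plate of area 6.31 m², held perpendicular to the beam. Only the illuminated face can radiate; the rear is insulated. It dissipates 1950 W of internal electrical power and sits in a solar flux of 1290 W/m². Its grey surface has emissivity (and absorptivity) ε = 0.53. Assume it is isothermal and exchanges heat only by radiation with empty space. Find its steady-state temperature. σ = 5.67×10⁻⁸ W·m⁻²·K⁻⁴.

At steady state, absorbed solar power + internal power = radiated power.
Absorbed: α·S·A_cross = 0.53·1290·6.310 = 4314 W (cross-section A).
Total input = 4314 + 1950 = 6264 W.
Radiated: εσ·A_surf·T⁴ with A_surf = A = 6.310 m².
T⁴ = 6264/(0.53·5.67×10⁻⁸·6.310) = 3.303×10¹⁰ K⁴.

T ≈ 426 K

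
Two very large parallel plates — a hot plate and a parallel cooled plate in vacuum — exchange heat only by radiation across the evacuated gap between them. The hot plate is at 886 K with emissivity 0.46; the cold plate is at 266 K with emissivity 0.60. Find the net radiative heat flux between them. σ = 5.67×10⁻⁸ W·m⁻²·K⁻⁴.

For two infinite grey parallel plates, q = σ(T₁⁴ − T₂⁴)/(1/ε₁ + 1/ε₂ − 1).
T₁⁴ − T₂⁴ = 6.162×10¹¹ − 5.006×10⁹ = 6.112×10¹¹ K⁴.
1/ε₁ + 1/ε₂ − 1 = 2.174 + 1.667 − 1 = 2.841.
q = 5.67×10⁻⁸ × 6.112×10¹¹ / 2.841.

q ≈ 12200 W/m²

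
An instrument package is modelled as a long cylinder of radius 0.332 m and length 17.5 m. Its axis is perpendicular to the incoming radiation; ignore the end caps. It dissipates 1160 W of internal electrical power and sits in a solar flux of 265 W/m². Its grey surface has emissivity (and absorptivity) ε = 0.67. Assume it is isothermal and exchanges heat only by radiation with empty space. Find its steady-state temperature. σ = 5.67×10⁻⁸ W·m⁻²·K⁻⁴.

At steady state, absorbed solar power + internal power = radiated power.
Absorbed: α·S·A_cross = 0.67·265·11.62 = 2063 W (cross-section 2rL).
Total input = 2063 + 1160 = 3223 W.
Radiated: εσ·A_surf·T⁴ with A_surf = 2πrL = 36.51 m².
T⁴ = 3223/(0.67·5.67×10⁻⁸·36.51) = 2.324×10⁹ K⁴.

T ≈ 220 K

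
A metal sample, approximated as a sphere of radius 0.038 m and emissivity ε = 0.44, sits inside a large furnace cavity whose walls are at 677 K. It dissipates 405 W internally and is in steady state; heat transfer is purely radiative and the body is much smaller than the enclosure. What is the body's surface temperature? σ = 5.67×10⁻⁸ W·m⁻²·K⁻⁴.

For a small grey body in a large enclosure, net radiated power = εσA(T⁴ − T_w⁴).
Steady state: P = εσA(T⁴ − T_w⁴) with A = 4πr² = 0.01815 m².
T⁴ = P/(εσA) + T_w⁴ = 405/(0.44·5.67×10⁻⁸·0.01815) + (677)⁴
    = 8.946×10¹¹ + 2.101×10¹¹ = 1.105×10¹² K⁴.

T ≈ 1030 K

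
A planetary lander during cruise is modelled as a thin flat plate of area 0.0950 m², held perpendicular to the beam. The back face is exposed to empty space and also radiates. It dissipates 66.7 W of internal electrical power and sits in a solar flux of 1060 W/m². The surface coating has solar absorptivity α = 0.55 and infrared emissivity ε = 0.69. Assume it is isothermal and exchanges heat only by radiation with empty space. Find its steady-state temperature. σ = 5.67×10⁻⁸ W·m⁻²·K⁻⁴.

At steady state, absorbed solar power + internal power = radiated power.
Absorbed: α·S·A_cross = 0.55·1060·0.09500 = 55.38 W (cross-section A).
Total input = 55.38 + 66.7 = 122.1 W.
Radiated: εσ·A_surf·T⁴ with A_surf = 2A = 0.1900 m².
T⁴ = 122.1/(0.69·5.67×10⁻⁸·0.1900) = 1.642×10¹⁰ K⁴.

T ≈ 358 K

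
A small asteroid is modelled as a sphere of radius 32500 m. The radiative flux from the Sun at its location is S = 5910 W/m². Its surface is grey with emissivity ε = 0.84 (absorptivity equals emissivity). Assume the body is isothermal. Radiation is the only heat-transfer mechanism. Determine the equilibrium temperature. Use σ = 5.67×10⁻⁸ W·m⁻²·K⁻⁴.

T ≈ 402 K

At equilibrium, absorbed power = emitted power.
Absorbing cross-section = πr² = 3.318×10⁹ m²; emitting surface = 4πr² = 1.327×10¹⁰ m² (ratio 4).
εS·A_cross = εσ·A_surf·T⁴  ⇒  T⁴ = S/(4σ)   (ε cancels).
T⁴ = 5910/(4·5.67×10⁻⁸) = 2.606×10¹⁰ K⁴.
T = (2.606×10¹⁰)^(1/4).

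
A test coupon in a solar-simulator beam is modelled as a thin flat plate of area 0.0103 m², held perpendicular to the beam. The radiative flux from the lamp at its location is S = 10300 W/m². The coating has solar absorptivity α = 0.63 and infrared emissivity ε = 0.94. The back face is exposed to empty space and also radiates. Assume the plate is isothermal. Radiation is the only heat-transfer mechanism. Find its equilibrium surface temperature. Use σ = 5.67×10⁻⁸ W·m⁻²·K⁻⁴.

At equilibrium, absorbed power = emitted power.
Absorbing cross-section = A = 0.01030 m²; emitting surface = 2A = 0.02060 m² (ratio 2).
αS·A_cross = εσ·A_surf·T⁴  ⇒  T⁴ = αS/(ε·2σ).
T⁴ = 0.630·10300/(0.94·2·5.67×10⁻⁸) = 6.087×10¹⁰ K⁴.
T = (6.087×10¹⁰)^(1/4).

T ≈ 497 K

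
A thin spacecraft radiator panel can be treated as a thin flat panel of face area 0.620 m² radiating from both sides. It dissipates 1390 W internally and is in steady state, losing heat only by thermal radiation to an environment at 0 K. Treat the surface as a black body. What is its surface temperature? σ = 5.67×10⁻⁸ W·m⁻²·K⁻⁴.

T ≈ 375 K

Steady state: internal power = radiated power, P = εσA T⁴.
Radiating area A = 2·0.620 = 1.240 m².
T⁴ = P/(εσA) = 1390/(1.0·5.67×10⁻⁸·1.240) = 1.977×10¹⁰ K⁴.
T = (1.977×10¹⁰)^(1/4).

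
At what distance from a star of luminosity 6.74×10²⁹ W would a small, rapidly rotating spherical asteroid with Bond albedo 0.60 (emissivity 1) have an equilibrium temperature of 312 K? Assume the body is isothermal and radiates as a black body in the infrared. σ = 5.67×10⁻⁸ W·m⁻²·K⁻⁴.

For an isothermal black-emitting sphere, (1−a)S·πr² = σ·4πr²·T⁴ ⇒ S = 4σT⁴/(1−a).
S = 4·5.67×10⁻⁸·(312)⁴/0.400 = 5373 W/m².
Flux falls as S = L/(4πd²), so d = √(L/(4πS)) = √(6.74×10²⁹/(4π·5373)).

d ≈ 3.16×10¹² m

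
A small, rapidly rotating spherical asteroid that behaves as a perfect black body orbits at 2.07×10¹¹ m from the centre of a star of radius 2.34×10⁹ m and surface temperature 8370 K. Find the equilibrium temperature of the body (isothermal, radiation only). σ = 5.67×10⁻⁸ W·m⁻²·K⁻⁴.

T ≈ 629 K

The star's surface emits σT_*⁴; at distance d the flux is S = σT_*⁴(R_*/d)².
S = 5.67×10⁻⁸·(8370)⁴·(2.34×10⁹/2.07×10¹¹)² = 35560 W/m².
For an isothermal sphere T⁴ = (1−a)S/(4σ) = 1.568×10¹¹ K⁴.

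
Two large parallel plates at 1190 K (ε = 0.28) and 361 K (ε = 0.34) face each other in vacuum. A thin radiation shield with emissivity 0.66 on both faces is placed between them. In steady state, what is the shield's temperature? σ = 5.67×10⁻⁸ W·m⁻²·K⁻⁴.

T_s ≈ 982 K

In steady state the net flux on the hot side equals that on the cold side.
σ(T₁⁴−T_s⁴)/D₁ = σ(T_s⁴−T₂⁴)/D₂, with D₁ = 1/ε₁+1/ε_s−1 = 4.087, D₂ = 1/ε_s+1/ε₂−1 = 3.456.
Solve for T_s⁴: T_s⁴ = (D₂·T₁⁴ + D₁·T₂⁴)/(D₁+D₂) = 9.281×10¹¹ K⁴.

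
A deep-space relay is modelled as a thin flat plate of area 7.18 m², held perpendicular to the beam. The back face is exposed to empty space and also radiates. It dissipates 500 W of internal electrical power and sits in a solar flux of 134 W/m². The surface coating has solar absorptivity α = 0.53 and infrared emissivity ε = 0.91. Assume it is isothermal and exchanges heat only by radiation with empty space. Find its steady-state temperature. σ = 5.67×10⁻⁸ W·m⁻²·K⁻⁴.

At steady state, absorbed solar power + internal power = radiated power.
Absorbed: α·S·A_cross = 0.53·134·7.180 = 509.9 W (cross-section A).
Total input = 509.9 + 500 = 1010 W.
Radiated: εσ·A_surf·T⁴ with A_surf = 2A = 14.36 m².
T⁴ = 1010/(0.91·5.67×10⁻⁸·14.36) = 1.363×10⁹ K⁴.

T ≈ 192 K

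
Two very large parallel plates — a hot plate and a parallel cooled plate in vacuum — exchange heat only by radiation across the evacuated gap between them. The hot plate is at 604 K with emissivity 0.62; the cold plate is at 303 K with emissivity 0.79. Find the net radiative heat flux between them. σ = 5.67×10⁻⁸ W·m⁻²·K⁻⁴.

For two infinite grey parallel plates, q = σ(T₁⁴ − T₂⁴)/(1/ε₁ + 1/ε₂ − 1).
T₁⁴ − T₂⁴ = 1.331×10¹¹ − 8.429×10⁹ = 1.247×10¹¹ K⁴.
1/ε₁ + 1/ε₂ − 1 = 1.613 + 1.266 − 1 = 1.879.
q = 5.67×10⁻⁸ × 1.247×10¹¹ / 1.879.

q ≈ 3760 W/m²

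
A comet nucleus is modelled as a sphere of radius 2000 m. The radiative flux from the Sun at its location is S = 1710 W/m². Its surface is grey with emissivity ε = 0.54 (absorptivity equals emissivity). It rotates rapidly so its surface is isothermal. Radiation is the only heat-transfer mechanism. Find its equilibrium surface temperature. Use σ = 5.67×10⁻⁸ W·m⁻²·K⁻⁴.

At equilibrium, absorbed power = emitted power.
Absorbing cross-section = πr² = 1.257×10⁷ m²; emitting surface = 4πr² = 5.027×10⁷ m² (ratio 4).
εS·A_cross = εσ·A_surf·T⁴  ⇒  T⁴ = S/(4σ)   (ε cancels).
T⁴ = 1710/(4·5.67×10⁻⁸) = 7.540×10⁹ K⁴.
T = (7.540×10⁹)^(1/4).

T ≈ 295 K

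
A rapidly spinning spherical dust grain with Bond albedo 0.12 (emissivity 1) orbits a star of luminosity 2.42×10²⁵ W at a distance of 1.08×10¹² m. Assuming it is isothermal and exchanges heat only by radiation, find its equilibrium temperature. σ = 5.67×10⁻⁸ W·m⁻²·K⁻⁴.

T ≈ 50.3 K

First find the stellar flux at distance d: S = L/(4πd²) = 2.42×10²⁵/(4π·(1.08×10¹²)²) = 1.651 W/m².
For an isothermal sphere, absorbed (1−a)S·πr² = emitted σ·4πr²·T⁴, so T⁴ = (1−a)S/(4σ).
T⁴ = 0.880·1.651/(4·5.67×10⁻⁸) = 6.406×10⁶ K⁴.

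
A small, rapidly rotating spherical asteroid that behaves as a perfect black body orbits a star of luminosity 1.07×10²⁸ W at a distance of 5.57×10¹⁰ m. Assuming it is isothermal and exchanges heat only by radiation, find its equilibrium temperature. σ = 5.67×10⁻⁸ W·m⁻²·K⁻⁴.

T ≈ 1050 K

First find the stellar flux at distance d: S = L/(4πd²) = 1.07×10²⁸/(4π·(5.57×10¹⁰)²) = 2.745×10⁵ W/m².
For an isothermal sphere, absorbed (1−a)S·πr² = emitted σ·4πr²·T⁴, so T⁴ = (1−a)S/(4σ).
T⁴ = 1.00·2.745×10⁵/(4·5.67×10⁻⁸) = 1.210×10¹² K⁴.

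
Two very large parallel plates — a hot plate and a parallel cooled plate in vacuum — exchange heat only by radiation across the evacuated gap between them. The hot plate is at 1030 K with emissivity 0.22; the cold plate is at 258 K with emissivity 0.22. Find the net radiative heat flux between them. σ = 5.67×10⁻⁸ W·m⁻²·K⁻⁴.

q ≈ 7860 W/m²

For two infinite grey parallel plates, q = σ(T₁⁴ − T₂⁴)/(1/ε₁ + 1/ε₂ − 1).
T₁⁴ − T₂⁴ = 1.126×10¹² − 4.431×10⁹ = 1.121×10¹² K⁴.
1/ε₁ + 1/ε₂ − 1 = 4.545 + 4.545 − 1 = 8.091.
q = 5.67×10⁻⁸ × 1.121×10¹² / 8.091.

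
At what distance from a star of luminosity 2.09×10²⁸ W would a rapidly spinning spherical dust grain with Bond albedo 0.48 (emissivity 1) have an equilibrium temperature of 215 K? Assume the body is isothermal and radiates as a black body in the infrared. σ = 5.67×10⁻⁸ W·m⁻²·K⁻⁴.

For an isothermal black-emitting sphere, (1−a)S·πr² = σ·4πr²·T⁴ ⇒ S = 4σT⁴/(1−a).
S = 4·5.67×10⁻⁸·(215)⁴/0.520 = 932.0 W/m².
Flux falls as S = L/(4πd²), so d = √(L/(4πS)) = √(2.09×10²⁸/(4π·932.0)).

d ≈ 1.34×10¹² m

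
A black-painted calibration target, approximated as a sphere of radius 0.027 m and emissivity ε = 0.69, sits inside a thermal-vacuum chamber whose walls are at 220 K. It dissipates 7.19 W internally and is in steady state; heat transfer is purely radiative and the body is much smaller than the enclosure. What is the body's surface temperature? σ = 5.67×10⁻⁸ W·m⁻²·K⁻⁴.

For a small grey body in a large enclosure, net radiated power = εσA(T⁴ − T_w⁴).
Steady state: P = εσA(T⁴ − T_w⁴) with A = 4πr² = 0.009161 m².
T⁴ = P/(εσA) + T_w⁴ = 7.19/(0.69·5.67×10⁻⁸·0.009161) + (220)⁴
    = 2.006×10¹⁰ + 2.343×10⁹ = 2.240×10¹⁰ K⁴.

T ≈ 387 K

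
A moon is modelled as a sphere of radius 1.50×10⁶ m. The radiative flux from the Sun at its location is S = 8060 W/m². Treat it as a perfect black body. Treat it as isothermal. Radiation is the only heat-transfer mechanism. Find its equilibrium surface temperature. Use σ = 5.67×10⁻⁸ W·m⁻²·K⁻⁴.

At equilibrium, absorbed power = emitted power.
Absorbing cross-section = πr² = 7.069×10¹² m²; emitting surface = 4πr² = 2.827×10¹³ m² (ratio 4).
S·A_cross = εσ·A_surf·T⁴  ⇒  T⁴ = S/(4σ).
T⁴ = 1.00·8060/(4·5.67×10⁻⁸) = 3.554×10¹⁰ K⁴.
T = (3.554×10¹⁰)^(1/4).

T ≈ 434 K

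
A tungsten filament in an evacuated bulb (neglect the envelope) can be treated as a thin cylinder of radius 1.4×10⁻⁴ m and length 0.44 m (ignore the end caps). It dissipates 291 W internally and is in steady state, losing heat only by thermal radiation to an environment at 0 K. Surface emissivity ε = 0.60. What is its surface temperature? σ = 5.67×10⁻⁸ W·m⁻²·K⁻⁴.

Steady state: internal power = radiated power, P = εσA T⁴.
Radiating area A = 2πrL = 3.870×10⁻⁴ m².
T⁴ = P/(εσA) = 291/(0.60·5.67×10⁻⁸·3.870×10⁻⁴) = 2.210×10¹³ K⁴.
T = (2.210×10¹³)^(1/4).

T ≈ 2170 K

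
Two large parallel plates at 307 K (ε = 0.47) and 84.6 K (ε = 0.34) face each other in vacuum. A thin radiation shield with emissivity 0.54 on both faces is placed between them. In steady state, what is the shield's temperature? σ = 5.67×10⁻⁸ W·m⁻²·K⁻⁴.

T_s ≈ 266 K

In steady state the net flux on the hot side equals that on the cold side.
σ(T₁⁴−T_s⁴)/D₁ = σ(T_s⁴−T₂⁴)/D₂, with D₁ = 1/ε₁+1/ε_s−1 = 2.980, D₂ = 1/ε_s+1/ε₂−1 = 3.793.
Solve for T_s⁴: T_s⁴ = (D₂·T₁⁴ + D₁·T₂⁴)/(D₁+D₂) = 4.997×10⁹ K⁴.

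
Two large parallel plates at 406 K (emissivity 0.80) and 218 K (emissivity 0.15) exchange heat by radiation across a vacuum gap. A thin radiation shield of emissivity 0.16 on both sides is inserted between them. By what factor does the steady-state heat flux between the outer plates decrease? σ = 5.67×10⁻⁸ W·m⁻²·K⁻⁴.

Without shield: q₀ = σΔ(T⁴)/(1/ε₁+1/ε₂−1) with denominator 6.917.
With shield the two gaps are in series; the resistances add: (1/ε₁+1/ε_s−1)+(1/ε_s+1/ε₂−1) = 6.500+11.92 = 18.42.
Heat-flux ratio q₀/q = 18.42/6.917.

factor ≈ 2.66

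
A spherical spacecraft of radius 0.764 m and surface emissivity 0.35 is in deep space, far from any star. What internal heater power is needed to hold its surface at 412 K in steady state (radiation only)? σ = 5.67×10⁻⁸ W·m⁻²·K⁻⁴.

P ≈ 4190 W

P = εσ·4πr²·T⁴.
4πr² = 7.335 m²; T⁴ = 2.881×10¹⁰ K⁴.
P = 0.35·5.67×10⁻⁸·7.335·2.881×10¹⁰.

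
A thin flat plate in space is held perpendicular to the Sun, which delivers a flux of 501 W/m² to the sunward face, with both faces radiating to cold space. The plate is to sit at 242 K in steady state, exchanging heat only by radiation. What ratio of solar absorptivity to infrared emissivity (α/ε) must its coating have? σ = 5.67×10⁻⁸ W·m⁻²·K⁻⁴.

Balance: αS·A = εσ·2A·T⁴ ⇒ α/ε = 2σT⁴/S.
α/ε = 2·5.67×10⁻⁸·(242)⁴/501 = 2·5.67×10⁻⁸·3.430×10⁹/501.

α/ε ≈ 0.776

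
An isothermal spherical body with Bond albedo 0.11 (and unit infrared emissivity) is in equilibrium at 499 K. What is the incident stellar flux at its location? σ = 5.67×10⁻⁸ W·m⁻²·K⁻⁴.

(1−a)S·πr² = σ·4πr²·T⁴ ⇒ S = 4σT⁴/(1−a).
S = 4·5.67×10⁻⁸·6.200×10¹⁰/0.890.

S ≈ 15800 W/m²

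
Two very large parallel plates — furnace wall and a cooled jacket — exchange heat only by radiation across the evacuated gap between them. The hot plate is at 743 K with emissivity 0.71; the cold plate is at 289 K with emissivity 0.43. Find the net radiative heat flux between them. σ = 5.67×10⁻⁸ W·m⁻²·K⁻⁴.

q ≈ 6180 W/m²

For two infinite grey parallel plates, q = σ(T₁⁴ − T₂⁴)/(1/ε₁ + 1/ε₂ − 1).
T₁⁴ − T₂⁴ = 3.048×10¹¹ − 6.976×10⁹ = 2.978×10¹¹ K⁴.
1/ε₁ + 1/ε₂ − 1 = 1.408 + 2.326 − 1 = 2.734.
q = 5.67×10⁻⁸ × 2.978×10¹¹ / 2.734.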